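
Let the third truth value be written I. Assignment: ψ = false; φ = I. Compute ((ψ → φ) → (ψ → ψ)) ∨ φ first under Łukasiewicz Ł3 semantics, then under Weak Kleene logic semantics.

In Łukasiewicz Ł3: ψ → φ = false → I = true  [min(1, 1−0+½)]
ψ → ψ = false → false = true
(ψ → φ) → (ψ → ψ) = true → true = true
((ψ → φ) → (ψ → ψ)) ∨ φ = true ∨ I = true
In Weak Kleene logic: ψ → φ = false → I = I  [any arg is the third value ⇒ result is the third value]
ψ → ψ = false → false = true
(ψ → φ) → (ψ → ψ) = I → true = I
((ψ → φ) → (ψ → ψ)) ∨ φ = I ∨ I = I
They differ because Łukasiewicz Ł3 and Weak Kleene logic treat I differently under the binary connectives.

true; I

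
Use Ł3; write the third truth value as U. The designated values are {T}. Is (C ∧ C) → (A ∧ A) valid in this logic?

Countermodel: C=T, A=U gives U, which is not designated.

No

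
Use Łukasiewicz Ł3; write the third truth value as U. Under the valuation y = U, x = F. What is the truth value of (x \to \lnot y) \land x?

\lnot y = \lnot U = U
x \to \lnot y = F \to U = T  [min(1, 1−0+½)]
(x \to \lnot y) \land x = T \land F = F

F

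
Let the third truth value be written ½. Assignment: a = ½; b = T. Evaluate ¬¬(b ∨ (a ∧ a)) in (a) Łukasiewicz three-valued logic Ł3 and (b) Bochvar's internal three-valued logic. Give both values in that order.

T; ½

In Łukasiewicz three-valued logic Ł3: a ∧ a = ½ ∧ ½ = ½
b ∨ (a ∧ a) = T ∨ ½ = T
¬(b ∨ (a ∧ a)) = ¬T = F
¬¬(b ∨ (a ∧ a)) = ¬F = T
In Bochvar's internal three-valued logic: a ∧ a = ½ ∧ ½ = ½
b ∨ (a ∧ a) = T ∨ ½ = ½
¬(b ∨ (a ∧ a)) = ¬½ = ½
¬¬(b ∨ (a ∧ a)) = ¬½ = ½
They differ because Łukasiewicz three-valued logic Ł3 and Bochvar's internal three-valued logic treat ½ differently under the binary connectives.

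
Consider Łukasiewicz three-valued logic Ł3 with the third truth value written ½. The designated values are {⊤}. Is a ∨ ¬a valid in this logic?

Countermodel: a=½ gives ½, which is not designated.

No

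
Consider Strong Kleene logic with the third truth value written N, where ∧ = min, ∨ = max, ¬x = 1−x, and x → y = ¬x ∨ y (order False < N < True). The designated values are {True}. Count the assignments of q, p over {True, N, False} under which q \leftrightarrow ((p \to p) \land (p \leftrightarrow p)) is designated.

2

Designated under: (q=True, p=True); (q=True, p=False).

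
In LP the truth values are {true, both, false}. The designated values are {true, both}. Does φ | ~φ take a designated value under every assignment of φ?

Yes

Every assignment of φ over {true, both, false} gives a value in {true, both}.
In particular, with φ=both: φ | ~φ = both.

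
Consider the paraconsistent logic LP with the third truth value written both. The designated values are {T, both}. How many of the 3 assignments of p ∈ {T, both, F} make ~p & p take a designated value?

1

p=T: F ·
p=both: both ✓
p=F: F ·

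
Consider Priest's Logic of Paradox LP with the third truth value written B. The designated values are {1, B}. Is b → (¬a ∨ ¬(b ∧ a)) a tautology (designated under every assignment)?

No

Countermodel: b=1, a=1 gives 0, which is not designated.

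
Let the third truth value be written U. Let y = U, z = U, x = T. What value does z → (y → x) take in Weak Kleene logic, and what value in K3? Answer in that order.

U; T

In Weak Kleene logic: y → x = U → T = U  [any arg is the third value ⇒ result is the third value]
z → (y → x) = U → U = U
In K3: y → x = U → T = T
z → (y → x) = U → T = T
They differ because Weak Kleene logic and K3 treat U differently under the binary connectives.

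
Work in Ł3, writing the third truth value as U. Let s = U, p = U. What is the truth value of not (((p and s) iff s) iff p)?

p and s = U and U = U
(p and s) iff s = U iff U = true  [1 − |½−½|]
((p and s) iff s) iff p = true iff U = U
not (((p and s) iff s) iff p) = not U = U

U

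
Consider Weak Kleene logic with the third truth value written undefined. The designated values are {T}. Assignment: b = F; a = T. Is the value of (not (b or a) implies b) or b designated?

Yes

b or a = F or T = T
not (b or a) = not T = F
not (b or a) implies b = F implies F = T
(not (b or a) implies b) or b = T or F = T
T ∈ {T}.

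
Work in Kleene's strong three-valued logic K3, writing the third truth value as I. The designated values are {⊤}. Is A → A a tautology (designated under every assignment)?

No

Countermodel: A=I gives I, which is not designated.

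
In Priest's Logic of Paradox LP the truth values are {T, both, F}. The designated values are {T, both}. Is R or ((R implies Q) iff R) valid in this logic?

No

Countermodel: R=F, Q=T gives F, which is not designated.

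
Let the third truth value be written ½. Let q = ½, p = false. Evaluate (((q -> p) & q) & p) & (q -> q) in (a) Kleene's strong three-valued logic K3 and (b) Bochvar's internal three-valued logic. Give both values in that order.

In Kleene's strong three-valued logic K3: q -> p = ½ -> false = ½
(q -> p) & q = ½ & ½ = ½
((q -> p) & q) & p = ½ & false = false
q -> q = ½ -> ½ = ½
(((q -> p) & q) & p) & (q -> q) = false & ½ = false
In Bochvar's internal three-valued logic: q -> p = ½ -> false = ½  [any arg is the third value ⇒ result is the third value]
(q -> p) & q = ½ & ½ = ½
((q -> p) & q) & p = ½ & false = ½
q -> q = ½ -> ½ = ½
(((q -> p) & q) & p) & (q -> q) = ½ & ½ = ½
They differ because Kleene's strong three-valued logic K3 and Bochvar's internal three-valued logic treat ½ differently under the binary connectives.

false; ½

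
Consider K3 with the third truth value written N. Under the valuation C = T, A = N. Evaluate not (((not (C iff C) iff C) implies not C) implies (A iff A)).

C iff C = T iff T = T
not (C iff C) = not T = F
not (C iff C) iff C = F iff T = F
not C = not T = F
(not (C iff C) iff C) implies not C = F implies F = T
A iff A = N iff N = N
((not (C iff C) iff C) implies not C) implies (A iff A) = T implies N = N  [not T or N]
not (((not (C iff C) iff C) implies not C) implies (A iff A)) = not N = N

N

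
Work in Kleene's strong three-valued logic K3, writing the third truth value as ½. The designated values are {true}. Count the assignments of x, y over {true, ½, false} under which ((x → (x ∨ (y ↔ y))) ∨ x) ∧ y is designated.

Designated under: (x=true, y=true); (x=½, y=true); (x=false, y=true).

3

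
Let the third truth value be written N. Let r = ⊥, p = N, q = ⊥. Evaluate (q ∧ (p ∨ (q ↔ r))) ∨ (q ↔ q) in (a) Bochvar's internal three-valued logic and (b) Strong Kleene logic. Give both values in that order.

In Bochvar's internal three-valued logic: q ↔ r = ⊥ ↔ ⊥ = ⊤
p ∨ (q ↔ r) = N ∨ ⊤ = N
q ∧ (p ∨ (q ↔ r)) = ⊥ ∧ N = N
q ↔ q = ⊥ ↔ ⊥ = ⊤
(q ∧ (p ∨ (q ↔ r))) ∨ (q ↔ q) = N ∨ ⊤ = N
In Strong Kleene logic: q ↔ r = ⊥ ↔ ⊥ = ⊤
p ∨ (q ↔ r) = N ∨ ⊤ = ⊤
q ∧ (p ∨ (q ↔ r)) = ⊥ ∧ ⊤ = ⊥
q ↔ q = ⊥ ↔ ⊥ = ⊤
(q ∧ (p ∨ (q ↔ r))) ∨ (q ↔ q) = ⊥ ∨ ⊤ = ⊤
They differ because Bochvar's internal three-valued logic and Strong Kleene logic treat N differently under the binary connectives.

N; ⊤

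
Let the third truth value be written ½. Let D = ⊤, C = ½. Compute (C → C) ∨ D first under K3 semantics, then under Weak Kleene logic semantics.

In K3: C → C = ½ → ½ = ½  [¬½ ∨ ½]
(C → C) ∨ D = ½ ∨ ⊤ = ⊤
In Weak Kleene logic: C → C = ½ → ½ = ½
(C → C) ∨ D = ½ ∨ ⊤ = ½
They differ because K3 and Weak Kleene logic treat ½ differently under the binary connectives.

⊤; ½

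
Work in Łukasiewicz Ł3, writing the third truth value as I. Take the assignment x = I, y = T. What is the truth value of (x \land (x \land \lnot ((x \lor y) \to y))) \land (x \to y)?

F

x \lor y = I \lor T = T
(x \lor y) \to y = T \to T = T
\lnot ((x \lor y) \to y) = \lnot T = F
x \land \lnot ((x \lor y) \to y) = I \land F = F
x \land (x \land \lnot ((x \lor y) \to y)) = I \land F = F
x \to y = I \to T = T  [min(1, 1−½+1)]
(x \land (x \land \lnot ((x \lor y) \to y))) \land (x \to y) = F \land T = F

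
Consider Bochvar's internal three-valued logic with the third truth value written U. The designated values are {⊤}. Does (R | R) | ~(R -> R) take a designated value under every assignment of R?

Countermodel: R=U gives U, which is not designated.

No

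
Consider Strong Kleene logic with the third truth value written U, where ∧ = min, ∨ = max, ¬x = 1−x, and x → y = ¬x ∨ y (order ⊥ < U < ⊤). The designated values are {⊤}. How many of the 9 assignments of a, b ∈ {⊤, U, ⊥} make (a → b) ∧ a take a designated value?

1

Designated under: (a=⊤, b=⊤).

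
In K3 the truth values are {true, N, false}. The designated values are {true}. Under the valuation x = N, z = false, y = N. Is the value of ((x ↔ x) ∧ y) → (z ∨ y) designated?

x ↔ x = N ↔ N = N
(x ↔ x) ∧ y = N ∧ N = N
z ∨ y = false ∨ N = N
((x ↔ x) ∧ y) → (z ∨ y) = N → N = N  [¬N ∨ N]
N ∉ {true}.

No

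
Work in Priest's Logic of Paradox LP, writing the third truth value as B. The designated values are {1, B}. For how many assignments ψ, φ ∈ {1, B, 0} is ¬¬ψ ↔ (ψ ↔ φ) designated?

7

Of the 9 assignments, 7 give a value in {1, B}.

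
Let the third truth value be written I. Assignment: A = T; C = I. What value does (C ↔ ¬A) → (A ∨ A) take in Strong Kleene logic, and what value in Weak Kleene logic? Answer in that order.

T; I

In Strong Kleene logic: ¬A = ¬T = F
C ↔ ¬A = I ↔ F = I
A ∨ A = T ∨ T = T
(C ↔ ¬A) → (A ∨ A) = I → T = T
In Weak Kleene logic: ¬A = ¬T = F
C ↔ ¬A = I ↔ F = I
A ∨ A = T ∨ T = T
(C ↔ ¬A) → (A ∨ A) = I → T = I  [any arg is the third value ⇒ result is the third value]
They differ because Strong Kleene logic and Weak Kleene logic treat I differently under the binary connectives.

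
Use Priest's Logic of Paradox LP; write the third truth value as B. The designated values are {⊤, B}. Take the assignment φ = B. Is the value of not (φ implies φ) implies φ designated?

φ implies φ = B implies B = B  [not B or B]
not (φ implies φ) = not B = B
not (φ implies φ) implies φ = B implies B = B
B ∈ {⊤, B}.

Yes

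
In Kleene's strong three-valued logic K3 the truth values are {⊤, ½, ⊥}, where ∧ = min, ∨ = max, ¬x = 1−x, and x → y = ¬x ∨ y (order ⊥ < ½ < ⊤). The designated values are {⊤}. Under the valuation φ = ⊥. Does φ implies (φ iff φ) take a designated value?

Yes

φ iff φ = ⊥ iff ⊥ = ⊤
φ implies (φ iff φ) = ⊥ implies ⊤ = ⊤
⊤ ∈ {⊤}.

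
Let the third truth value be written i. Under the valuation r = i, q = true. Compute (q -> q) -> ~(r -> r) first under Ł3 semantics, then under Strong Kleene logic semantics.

false; i

In Ł3: q -> q = true -> true = true
r -> r = i -> i = true  [min(1, 1−½+½)]
~(r -> r) = ~true = false
(q -> q) -> ~(r -> r) = true -> false = false
In Strong Kleene logic: q -> q = true -> true = true
r -> r = i -> i = i
~(r -> r) = ~i = i
(q -> q) -> ~(r -> r) = true -> i = i
They differ because Ł3 and Strong Kleene logic treat i differently under implication.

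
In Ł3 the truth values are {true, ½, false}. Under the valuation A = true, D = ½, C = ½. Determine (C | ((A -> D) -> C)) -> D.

A -> D = true -> ½ = ½  [min(1, 1−1+½)]
(A -> D) -> C = ½ -> ½ = true
C | ((A -> D) -> C) = ½ | true = true
(C | ((A -> D) -> C)) -> D = true -> ½ = ½

½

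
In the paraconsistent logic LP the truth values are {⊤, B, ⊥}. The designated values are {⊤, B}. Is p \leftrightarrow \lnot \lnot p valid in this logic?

Yes

Every assignment of p over {⊤, B, ⊥} gives a value in {⊤, B}.
In particular, with p=B: p \leftrightarrow \lnot \lnot p = B.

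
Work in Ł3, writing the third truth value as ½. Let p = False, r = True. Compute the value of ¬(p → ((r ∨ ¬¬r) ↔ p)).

False

¬r = ¬True = False
¬¬r = ¬False = True
r ∨ ¬¬r = True ∨ True = True
(r ∨ ¬¬r) ↔ p = True ↔ False = False
p → ((r ∨ ¬¬r) ↔ p) = False → False = True
¬(p → ((r ∨ ¬¬r) ↔ p)) = ¬True = False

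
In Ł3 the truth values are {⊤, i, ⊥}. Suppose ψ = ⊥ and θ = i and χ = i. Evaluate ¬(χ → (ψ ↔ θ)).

⊥

ψ ↔ θ = ⊥ ↔ i = i  [1 − |0−½|]
χ → (ψ ↔ θ) = i → i = ⊤
¬(χ → (ψ ↔ θ)) = ¬⊤ = ⊥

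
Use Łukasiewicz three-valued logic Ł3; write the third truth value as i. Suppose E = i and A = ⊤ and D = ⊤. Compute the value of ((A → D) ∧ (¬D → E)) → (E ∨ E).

i

A → D = ⊤ → ⊤ = ⊤
¬D = ¬⊤ = ⊥
¬D → E = ⊥ → i = ⊤  [min(1, 1−0+½)]
(A → D) ∧ (¬D → E) = ⊤ ∧ ⊤ = ⊤
E ∨ E = i ∨ i = i
((A → D) ∧ (¬D → E)) → (E ∨ E) = ⊤ → i = i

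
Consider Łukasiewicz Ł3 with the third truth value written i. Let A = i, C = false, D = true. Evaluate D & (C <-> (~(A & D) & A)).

i

A & D = i & true = i
~(A & D) = ~i = i
~(A & D) & A = i & i = i
C <-> (~(A & D) & A) = false <-> i = i  [1 − |0−½|]
D & (C <-> (~(A & D) & A)) = true & i = i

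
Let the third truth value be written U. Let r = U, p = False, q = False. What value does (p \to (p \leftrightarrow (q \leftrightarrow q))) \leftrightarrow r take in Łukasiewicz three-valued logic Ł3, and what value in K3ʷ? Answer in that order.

In Łukasiewicz three-valued logic Ł3: q \leftrightarrow q = False \leftrightarrow False = True
p \leftrightarrow (q \leftrightarrow q) = False \leftrightarrow True = False
p \to (p \leftrightarrow (q \leftrightarrow q)) = False \to False = True
(p \to (p \leftrightarrow (q \leftrightarrow q))) \leftrightarrow r = True \leftrightarrow U = U
In K3ʷ: q \leftrightarrow q = False \leftrightarrow False = True
p \leftrightarrow (q \leftrightarrow q) = False \leftrightarrow True = False
p \to (p \leftrightarrow (q \leftrightarrow q)) = False \to False = True
(p \to (p \leftrightarrow (q \leftrightarrow q))) \leftrightarrow r = True \leftrightarrow U = U

U; U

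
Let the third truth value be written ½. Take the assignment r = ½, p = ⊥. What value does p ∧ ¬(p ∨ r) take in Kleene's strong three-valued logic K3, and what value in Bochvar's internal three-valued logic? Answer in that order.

⊥; ½

In Kleene's strong three-valued logic K3: p ∨ r = ⊥ ∨ ½ = ½
¬(p ∨ r) = ¬½ = ½
p ∧ ¬(p ∨ r) = ⊥ ∧ ½ = ⊥
In Bochvar's internal three-valued logic: p ∨ r = ⊥ ∨ ½ = ½
¬(p ∨ r) = ¬½ = ½
p ∧ ¬(p ∨ r) = ⊥ ∧ ½ = ½
They differ because Kleene's strong three-valued logic K3 and Bochvar's internal three-valued logic treat ½ differently under the binary connectives.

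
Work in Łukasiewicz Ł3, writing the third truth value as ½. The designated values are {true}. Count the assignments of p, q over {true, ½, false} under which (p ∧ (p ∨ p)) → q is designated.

Of the 9 assignments, 6 give a value in {true}.

6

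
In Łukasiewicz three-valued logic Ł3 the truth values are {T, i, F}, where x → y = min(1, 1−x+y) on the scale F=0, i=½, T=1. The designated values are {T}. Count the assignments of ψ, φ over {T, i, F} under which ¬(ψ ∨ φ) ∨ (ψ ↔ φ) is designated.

Designated under: (ψ=T, φ=T); (ψ=i, φ=i); (ψ=F, φ=F).

3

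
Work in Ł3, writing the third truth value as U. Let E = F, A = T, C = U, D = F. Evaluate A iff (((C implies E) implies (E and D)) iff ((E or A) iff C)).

T

C implies E = U implies F = U  [min(1, 1−½+0)]
E and D = F and F = F
(C implies E) implies (E and D) = U implies F = U
E or A = F or T = T
(E or A) iff C = T iff U = U
((C implies E) implies (E and D)) iff ((E or A) iff C) = U iff U = T
A iff (((C implies E) implies (E and D)) iff ((E or A) iff C)) = T iff T = T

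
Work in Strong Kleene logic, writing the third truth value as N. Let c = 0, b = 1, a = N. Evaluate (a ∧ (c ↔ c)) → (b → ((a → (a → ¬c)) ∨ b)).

1

c ↔ c = 0 ↔ 0 = 1
a ∧ (c ↔ c) = N ∧ 1 = N
¬c = ¬0 = 1
a → ¬c = N → 1 = 1
a → (a → ¬c) = N → 1 = 1
(a → (a → ¬c)) ∨ b = 1 ∨ 1 = 1
b → ((a → (a → ¬c)) ∨ b) = 1 → 1 = 1
(a ∧ (c ↔ c)) → (b → ((a → (a → ¬c)) ∨ b)) = N → 1 = 1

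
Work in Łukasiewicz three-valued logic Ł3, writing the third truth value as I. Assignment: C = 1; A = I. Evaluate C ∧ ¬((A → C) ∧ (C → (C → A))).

I

A → C = I → 1 = 1  [min(1, 1−½+1)]
C → A = 1 → I = I
C → (C → A) = 1 → I = I
(A → C) ∧ (C → (C → A)) = 1 ∧ I = I
¬((A → C) ∧ (C → (C → A))) = ¬I = I
C ∧ ¬((A → C) ∧ (C → (C → A))) = 1 ∧ I = I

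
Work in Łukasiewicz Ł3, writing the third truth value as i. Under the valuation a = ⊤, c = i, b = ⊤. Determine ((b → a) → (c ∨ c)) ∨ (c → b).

⊤

b → a = ⊤ → ⊤ = ⊤
c ∨ c = i ∨ i = i
(b → a) → (c ∨ c) = ⊤ → i = i  [min(1, 1−1+½)]
c → b = i → ⊤ = ⊤
((b → a) → (c ∨ c)) ∨ (c → b) = i ∨ ⊤ = ⊤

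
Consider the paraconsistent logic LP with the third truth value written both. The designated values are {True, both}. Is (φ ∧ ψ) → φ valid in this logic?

Yes

Every assignment of φ, ψ over {True, both, False} gives a value in {True, both}.
In particular, with φ=both, ψ=both: (φ ∧ ψ) → φ = both.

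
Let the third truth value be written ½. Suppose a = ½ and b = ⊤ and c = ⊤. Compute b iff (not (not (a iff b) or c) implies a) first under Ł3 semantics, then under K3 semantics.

In Ł3: a iff b = ½ iff ⊤ = ½  [1 − |½−1|]
not (a iff b) = not ½ = ½
not (a iff b) or c = ½ or ⊤ = ⊤
not (not (a iff b) or c) = not ⊤ = ⊥
not (not (a iff b) or c) implies a = ⊥ implies ½ = ⊤
b iff (not (not (a iff b) or c) implies a) = ⊤ iff ⊤ = ⊤
In K3: a iff b = ½ iff ⊤ = ½
not (a iff b) = not ½ = ½
not (a iff b) or c = ½ or ⊤ = ⊤
not (not (a iff b) or c) = not ⊤ = ⊥
not (not (a iff b) or c) implies a = ⊥ implies ½ = ⊤
b iff (not (not (a iff b) or c) implies a) = ⊤ iff ⊤ = ⊤

⊤; ⊤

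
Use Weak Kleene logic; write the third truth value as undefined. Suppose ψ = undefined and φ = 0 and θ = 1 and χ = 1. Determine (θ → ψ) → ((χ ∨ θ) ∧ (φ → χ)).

undefined

θ → ψ = 1 → undefined = undefined  [any arg is the third value ⇒ result is the third value]
χ ∨ θ = 1 ∨ 1 = 1
φ → χ = 0 → 1 = 1
(χ ∨ θ) ∧ (φ → χ) = 1 ∧ 1 = 1
(θ → ψ) → ((χ ∨ θ) ∧ (φ → χ)) = undefined → 1 = undefined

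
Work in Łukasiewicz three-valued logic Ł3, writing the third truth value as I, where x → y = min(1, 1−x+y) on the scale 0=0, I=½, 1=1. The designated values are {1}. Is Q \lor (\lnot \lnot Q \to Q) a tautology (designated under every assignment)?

Every assignment of Q over {1, I, 0} gives a value in {1}.
In particular, with Q=I: Q \lor (\lnot \lnot Q \to Q) = 1.

Yes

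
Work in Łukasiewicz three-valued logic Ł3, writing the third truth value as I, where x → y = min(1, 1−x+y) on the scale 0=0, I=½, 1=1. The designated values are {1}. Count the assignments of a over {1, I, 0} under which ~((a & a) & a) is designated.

1

a=1: 0 ·
a=I: I ·
a=0: 1 ✓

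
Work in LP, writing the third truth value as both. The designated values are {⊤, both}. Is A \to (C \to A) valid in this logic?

Yes

Every assignment of A, C over {⊤, both, ⊥} gives a value in {⊤, both}.
In particular, with A=both, C=both: A \to (C \to A) = both.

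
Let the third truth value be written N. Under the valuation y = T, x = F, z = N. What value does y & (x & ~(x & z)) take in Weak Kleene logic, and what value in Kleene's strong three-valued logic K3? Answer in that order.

N; F

In Weak Kleene logic: x & z = F & N = N
~(x & z) = ~N = N
x & ~(x & z) = F & N = N
y & (x & ~(x & z)) = T & N = N
In Kleene's strong three-valued logic K3: x & z = F & N = F
~(x & z) = ~F = T
x & ~(x & z) = F & T = F
y & (x & ~(x & z)) = T & F = F
They differ because Weak Kleene logic and Kleene's strong three-valued logic K3 treat N differently under the binary connectives.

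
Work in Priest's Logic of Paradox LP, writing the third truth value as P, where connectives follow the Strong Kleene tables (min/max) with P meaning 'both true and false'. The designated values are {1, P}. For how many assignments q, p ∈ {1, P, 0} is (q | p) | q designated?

8

Of the 9 assignments, 8 give a value in {1, P}.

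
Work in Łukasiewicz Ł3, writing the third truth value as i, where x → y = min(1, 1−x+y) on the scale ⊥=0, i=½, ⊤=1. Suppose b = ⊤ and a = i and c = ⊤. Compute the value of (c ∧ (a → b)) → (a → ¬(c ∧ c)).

a → b = i → ⊤ = ⊤  [min(1, 1−½+1)]
c ∧ (a → b) = ⊤ ∧ ⊤ = ⊤
c ∧ c = ⊤ ∧ ⊤ = ⊤
¬(c ∧ c) = ¬⊤ = ⊥
a → ¬(c ∧ c) = i → ⊥ = i
(c ∧ (a → b)) → (a → ¬(c ∧ c)) = ⊤ → i = i

i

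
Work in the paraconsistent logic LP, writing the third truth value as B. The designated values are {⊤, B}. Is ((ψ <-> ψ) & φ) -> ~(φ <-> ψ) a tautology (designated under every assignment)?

No

Countermodel: ψ=⊤, φ=⊤ gives ⊥, which is not designated.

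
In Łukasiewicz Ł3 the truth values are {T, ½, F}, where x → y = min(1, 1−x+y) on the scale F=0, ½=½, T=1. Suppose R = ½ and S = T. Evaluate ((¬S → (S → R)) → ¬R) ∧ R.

½

¬S = ¬T = F
S → R = T → ½ = ½  [min(1, 1−1+½)]
¬S → (S → R) = F → ½ = T
¬R = ¬½ = ½
(¬S → (S → R)) → ¬R = T → ½ = ½
((¬S → (S → R)) → ¬R) ∧ R = ½ ∧ ½ = ½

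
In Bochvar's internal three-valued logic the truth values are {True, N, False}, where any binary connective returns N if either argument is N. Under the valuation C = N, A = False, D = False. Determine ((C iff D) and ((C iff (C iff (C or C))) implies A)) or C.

N

C iff D = N iff False = N
C or C = N or N = N
C iff (C or C) = N iff N = N
C iff (C iff (C or C)) = N iff N = N
(C iff (C iff (C or C))) implies A = N implies False = N  [any arg is the third value ⇒ result is the third value]
(C iff D) and ((C iff (C iff (C or C))) implies A) = N and N = N
((C iff D) and ((C iff (C iff (C or C))) implies A)) or C = N or N = N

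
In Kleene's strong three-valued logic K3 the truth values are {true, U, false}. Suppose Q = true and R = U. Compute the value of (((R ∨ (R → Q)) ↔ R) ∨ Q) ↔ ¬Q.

R → Q = U → true = true  [¬U ∨ true]
R ∨ (R → Q) = U ∨ true = true
(R ∨ (R → Q)) ↔ R = true ↔ U = U
((R ∨ (R → Q)) ↔ R) ∨ Q = U ∨ true = true
¬Q = ¬true = false
(((R ∨ (R → Q)) ↔ R) ∨ Q) ↔ ¬Q = true ↔ false = false

false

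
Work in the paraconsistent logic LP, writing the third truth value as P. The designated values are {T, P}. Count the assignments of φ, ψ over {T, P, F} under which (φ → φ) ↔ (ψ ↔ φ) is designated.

Of the 9 assignments, 7 give a value in {T, P}.

7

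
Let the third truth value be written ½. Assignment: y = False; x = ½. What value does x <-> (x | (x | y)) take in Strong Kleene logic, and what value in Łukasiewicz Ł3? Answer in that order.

½; True

In Strong Kleene logic: x | y = ½ | False = ½
x | (x | y) = ½ | ½ = ½
x <-> (x | (x | y)) = ½ <-> ½ = ½
In Łukasiewicz Ł3: x | y = ½ | False = ½
x | (x | y) = ½ | ½ = ½
x <-> (x | (x | y)) = ½ <-> ½ = True  [1 − |½−½|]
They differ because Strong Kleene logic and Łukasiewicz Ł3 treat ½ differently under implication.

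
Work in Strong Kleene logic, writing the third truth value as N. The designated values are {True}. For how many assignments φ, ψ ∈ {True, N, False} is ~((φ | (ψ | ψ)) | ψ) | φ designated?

Designated under: (φ=True, ψ=True); (φ=True, ψ=N); (φ=True, ψ=False); (φ=False, ψ=False).

4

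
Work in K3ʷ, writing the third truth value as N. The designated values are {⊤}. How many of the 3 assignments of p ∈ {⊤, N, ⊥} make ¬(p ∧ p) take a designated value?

p=⊤: ⊥ ·
p=N: N ·
p=⊥: ⊤ ✓

1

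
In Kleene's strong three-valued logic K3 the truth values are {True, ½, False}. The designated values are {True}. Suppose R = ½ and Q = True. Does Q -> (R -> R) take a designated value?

R -> R = ½ -> ½ = ½
Q -> (R -> R) = True -> ½ = ½
½ ∉ {True}.

No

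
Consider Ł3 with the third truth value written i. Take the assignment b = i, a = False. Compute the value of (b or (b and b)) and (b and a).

False

b and b = i and i = i
b or (b and b) = i or i = i
b and a = i and False = False
(b or (b and b)) and (b and a) = i and False = False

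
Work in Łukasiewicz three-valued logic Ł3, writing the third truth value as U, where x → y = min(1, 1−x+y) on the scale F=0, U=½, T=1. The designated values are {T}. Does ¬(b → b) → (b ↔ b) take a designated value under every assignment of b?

Every assignment of b over {T, U, F} gives a value in {T}.
In particular, with b=U: ¬(b → b) → (b ↔ b) = T.

Yes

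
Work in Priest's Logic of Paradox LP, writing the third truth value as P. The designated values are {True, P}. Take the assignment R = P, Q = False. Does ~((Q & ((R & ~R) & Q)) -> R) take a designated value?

No

~R = ~P = P
R & ~R = P & P = P
(R & ~R) & Q = P & False = False
Q & ((R & ~R) & Q) = False & False = False
(Q & ((R & ~R) & Q)) -> R = False -> P = True  [~False | P]
~((Q & ((R & ~R) & Q)) -> R) = ~True = False
False ∉ {True, P}.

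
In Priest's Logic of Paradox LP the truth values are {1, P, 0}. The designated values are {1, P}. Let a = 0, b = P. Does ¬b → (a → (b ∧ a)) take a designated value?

¬b = ¬P = P
b ∧ a = P ∧ 0 = 0
a → (b ∧ a) = 0 → 0 = 1
¬b → (a → (b ∧ a)) = P → 1 = 1  [¬P ∨ 1]
1 ∈ {1, P}.

Yes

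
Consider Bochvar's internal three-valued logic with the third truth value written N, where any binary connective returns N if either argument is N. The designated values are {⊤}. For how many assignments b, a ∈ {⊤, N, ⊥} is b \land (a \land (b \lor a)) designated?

1

Designated under: (b=⊤, a=⊤).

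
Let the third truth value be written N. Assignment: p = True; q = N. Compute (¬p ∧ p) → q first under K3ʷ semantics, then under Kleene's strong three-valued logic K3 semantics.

N; True

In K3ʷ: ¬p = ¬True = False
¬p ∧ p = False ∧ True = False
(¬p ∧ p) → q = False → N = N  [any arg is the third value ⇒ result is the third value]
In Kleene's strong three-valued logic K3: ¬p = ¬True = False
¬p ∧ p = False ∧ True = False
(¬p ∧ p) → q = False → N = True
They differ because K3ʷ and Kleene's strong three-valued logic K3 treat N differently under the binary connectives.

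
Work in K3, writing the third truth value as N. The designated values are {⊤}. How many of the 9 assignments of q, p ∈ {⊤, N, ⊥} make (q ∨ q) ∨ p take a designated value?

5

Of the 9 assignments, 5 give a value in {⊤}.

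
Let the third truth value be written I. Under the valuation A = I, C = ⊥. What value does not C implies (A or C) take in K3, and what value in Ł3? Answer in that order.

I; I

In K3: not C = not ⊥ = ⊤
A or C = I or ⊥ = I
not C implies (A or C) = ⊤ implies I = I  [not ⊤ or I]
In Ł3: not C = not ⊥ = ⊤
A or C = I or ⊥ = I
not C implies (A or C) = ⊤ implies I = I  [min(1, 1−1+½)]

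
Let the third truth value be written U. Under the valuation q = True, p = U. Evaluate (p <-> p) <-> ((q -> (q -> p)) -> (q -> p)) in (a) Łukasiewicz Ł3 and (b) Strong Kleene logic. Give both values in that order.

True; U

In Łukasiewicz Ł3: p <-> p = U <-> U = True  [1 − |½−½|]
q -> p = True -> U = U
q -> (q -> p) = True -> U = U
q -> p = True -> U = U
(q -> (q -> p)) -> (q -> p) = U -> U = True
(p <-> p) <-> ((q -> (q -> p)) -> (q -> p)) = True <-> True = True
In Strong Kleene logic: p <-> p = U <-> U = U
q -> p = True -> U = U
q -> (q -> p) = True -> U = U
q -> p = True -> U = U
(q -> (q -> p)) -> (q -> p) = U -> U = U
(p <-> p) <-> ((q -> (q -> p)) -> (q -> p)) = U <-> U = U
They differ because Łukasiewicz Ł3 and Strong Kleene logic treat U differently under implication.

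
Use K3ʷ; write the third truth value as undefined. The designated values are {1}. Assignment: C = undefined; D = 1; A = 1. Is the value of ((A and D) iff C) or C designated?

A and D = 1 and 1 = 1
(A and D) iff C = 1 iff undefined = undefined
((A and D) iff C) or C = undefined or undefined = undefined
undefined ∉ {1}.

No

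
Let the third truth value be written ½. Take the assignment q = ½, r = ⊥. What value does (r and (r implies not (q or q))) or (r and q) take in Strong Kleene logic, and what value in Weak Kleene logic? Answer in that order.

⊥; ½

In Strong Kleene logic: q or q = ½ or ½ = ½
not (q or q) = not ½ = ½
r implies not (q or q) = ⊥ implies ½ = ⊤  [not ⊥ or ½]
r and (r implies not (q or q)) = ⊥ and ⊤ = ⊥
r and q = ⊥ and ½ = ⊥
(r and (r implies not (q or q))) or (r and q) = ⊥ or ⊥ = ⊥
In Weak Kleene logic: q or q = ½ or ½ = ½
not (q or q) = not ½ = ½
r implies not (q or q) = ⊥ implies ½ = ½  [any arg is the third value ⇒ result is the third value]
r and (r implies not (q or q)) = ⊥ and ½ = ½
r and q = ⊥ and ½ = ½
(r and (r implies not (q or q))) or (r and q) = ½ or ½ = ½
They differ because Strong Kleene logic and Weak Kleene logic treat ½ differently under the binary connectives.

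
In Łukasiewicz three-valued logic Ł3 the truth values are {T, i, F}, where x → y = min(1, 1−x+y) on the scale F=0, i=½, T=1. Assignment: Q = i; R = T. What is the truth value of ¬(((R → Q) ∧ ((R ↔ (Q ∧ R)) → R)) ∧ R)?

i

R → Q = T → i = i
Q ∧ R = i ∧ T = i
R ↔ (Q ∧ R) = T ↔ i = i
(R ↔ (Q ∧ R)) → R = i → T = T
(R → Q) ∧ ((R ↔ (Q ∧ R)) → R) = i ∧ T = i
((R → Q) ∧ ((R ↔ (Q ∧ R)) → R)) ∧ R = i ∧ T = i
¬(((R → Q) ∧ ((R ↔ (Q ∧ R)) → R)) ∧ R) = ¬i = i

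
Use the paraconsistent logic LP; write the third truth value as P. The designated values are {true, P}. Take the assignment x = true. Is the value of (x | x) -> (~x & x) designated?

No

x | x = true | true = true
~x = ~true = false
~x & x = false & true = false
(x | x) -> (~x & x) = true -> false = false
false ∉ {true, P}.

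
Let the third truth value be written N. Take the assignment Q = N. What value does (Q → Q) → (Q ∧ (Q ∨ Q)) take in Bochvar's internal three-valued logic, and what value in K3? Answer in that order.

In Bochvar's internal three-valued logic: Q → Q = N → N = N  [any arg is the third value ⇒ result is the third value]
Q ∨ Q = N ∨ N = N
Q ∧ (Q ∨ Q) = N ∧ N = N
(Q → Q) → (Q ∧ (Q ∨ Q)) = N → N = N
In K3: Q → Q = N → N = N
Q ∨ Q = N ∨ N = N
Q ∧ (Q ∨ Q) = N ∧ N = N
(Q → Q) → (Q ∧ (Q ∨ Q)) = N → N = N

N; N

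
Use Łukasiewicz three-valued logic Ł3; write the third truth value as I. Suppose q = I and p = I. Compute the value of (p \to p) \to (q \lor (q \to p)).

p \to p = I \to I = True
q \to p = I \to I = True
q \lor (q \to p) = I \lor True = True
(p \to p) \to (q \lor (q \to p)) = True \to True = True

True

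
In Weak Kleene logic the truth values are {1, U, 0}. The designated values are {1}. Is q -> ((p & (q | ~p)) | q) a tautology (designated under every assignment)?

Countermodel: q=1, p=U gives U, which is not designated.

No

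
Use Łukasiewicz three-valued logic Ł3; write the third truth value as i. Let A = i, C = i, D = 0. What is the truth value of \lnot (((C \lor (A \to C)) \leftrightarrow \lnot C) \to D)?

i

A \to C = i \to i = 1  [min(1, 1−½+½)]
C \lor (A \to C) = i \lor 1 = 1
\lnot C = \lnot i = i
(C \lor (A \to C)) \leftrightarrow \lnot C = 1 \leftrightarrow i = i
((C \lor (A \to C)) \leftrightarrow \lnot C) \to D = i \to 0 = i
\lnot (((C \lor (A \to C)) \leftrightarrow \lnot C) \to D) = \lnot i = i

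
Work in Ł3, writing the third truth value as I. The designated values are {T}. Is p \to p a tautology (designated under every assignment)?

Every assignment of p over {T, I, F} gives a value in {T}.
In particular, with p=I: p \to p = T.

Yes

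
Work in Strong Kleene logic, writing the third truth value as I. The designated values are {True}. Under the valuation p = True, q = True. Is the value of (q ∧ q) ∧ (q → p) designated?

Yes

q ∧ q = True ∧ True = True
q → p = True → True = True
(q ∧ q) ∧ (q → p) = True ∧ True = True
True ∈ {True}.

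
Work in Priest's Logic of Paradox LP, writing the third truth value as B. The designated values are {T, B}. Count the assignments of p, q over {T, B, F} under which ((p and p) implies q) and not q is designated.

Of the 9 assignments, 5 give a value in {T, B}.

5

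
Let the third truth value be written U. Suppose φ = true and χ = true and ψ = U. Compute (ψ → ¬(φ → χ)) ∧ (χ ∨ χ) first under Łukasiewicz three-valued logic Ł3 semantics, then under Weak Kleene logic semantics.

In Łukasiewicz three-valued logic Ł3: φ → χ = true → true = true
¬(φ → χ) = ¬true = false
ψ → ¬(φ → χ) = U → false = U  [min(1, 1−½+0)]
χ ∨ χ = true ∨ true = true
(ψ → ¬(φ → χ)) ∧ (χ ∨ χ) = U ∧ true = U
In Weak Kleene logic: φ → χ = true → true = true
¬(φ → χ) = ¬true = false
ψ → ¬(φ → χ) = U → false = U  [any arg is the third value ⇒ result is the third value]
χ ∨ χ = true ∨ true = true
(ψ → ¬(φ → χ)) ∧ (χ ∨ χ) = U ∧ true = U

U; U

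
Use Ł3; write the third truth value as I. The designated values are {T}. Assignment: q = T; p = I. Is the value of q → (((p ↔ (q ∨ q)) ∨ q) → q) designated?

Yes

q ∨ q = T ∨ T = T
p ↔ (q ∨ q) = I ↔ T = I  [1 − |½−1|]
(p ↔ (q ∨ q)) ∨ q = I ∨ T = T
((p ↔ (q ∨ q)) ∨ q) → q = T → T = T
q → (((p ↔ (q ∨ q)) ∨ q) → q) = T → T = T
T ∈ {T}.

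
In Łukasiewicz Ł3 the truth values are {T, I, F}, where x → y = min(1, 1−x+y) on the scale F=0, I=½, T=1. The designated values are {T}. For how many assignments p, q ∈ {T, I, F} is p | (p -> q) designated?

8

Of the 9 assignments, 8 give a value in {T}.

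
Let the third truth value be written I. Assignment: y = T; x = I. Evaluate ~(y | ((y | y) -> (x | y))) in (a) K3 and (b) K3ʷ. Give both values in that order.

In K3: y | y = T | T = T
x | y = I | T = T
(y | y) -> (x | y) = T -> T = T
y | ((y | y) -> (x | y)) = T | T = T
~(y | ((y | y) -> (x | y))) = ~T = F
In K3ʷ: y | y = T | T = T
x | y = I | T = I
(y | y) -> (x | y) = T -> I = I
y | ((y | y) -> (x | y)) = T | I = I
~(y | ((y | y) -> (x | y))) = ~I = I
They differ because K3 and K3ʷ treat I differently under the binary connectives.

F; I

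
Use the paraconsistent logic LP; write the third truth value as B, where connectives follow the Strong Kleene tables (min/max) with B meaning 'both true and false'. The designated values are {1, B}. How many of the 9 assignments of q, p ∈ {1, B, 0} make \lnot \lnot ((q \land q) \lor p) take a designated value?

Of the 9 assignments, 8 give a value in {1, B}.

8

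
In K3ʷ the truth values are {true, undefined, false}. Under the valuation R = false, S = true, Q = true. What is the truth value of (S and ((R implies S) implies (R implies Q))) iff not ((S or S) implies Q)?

R implies S = false implies true = true
R implies Q = false implies true = true
(R implies S) implies (R implies Q) = true implies true = true
S and ((R implies S) implies (R implies Q)) = true and true = true
S or S = true or true = true
(S or S) implies Q = true implies true = true
not ((S or S) implies Q) = not true = false
(S and ((R implies S) implies (R implies Q))) iff not ((S or S) implies Q) = true iff false = false

false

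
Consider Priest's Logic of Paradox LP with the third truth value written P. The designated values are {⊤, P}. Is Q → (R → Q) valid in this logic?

Every assignment of Q, R over {⊤, P, ⊥} gives a value in {⊤, P}.
In particular, with Q=P, R=P: Q → (R → Q) = P.

Yes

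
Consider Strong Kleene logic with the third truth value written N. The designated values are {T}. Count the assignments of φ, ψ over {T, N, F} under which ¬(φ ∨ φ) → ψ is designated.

5

Of the 9 assignments, 5 give a value in {T}.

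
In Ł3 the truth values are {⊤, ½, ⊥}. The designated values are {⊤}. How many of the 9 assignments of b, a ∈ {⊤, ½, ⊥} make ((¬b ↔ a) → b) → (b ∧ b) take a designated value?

Of the 9 assignments, 5 give a value in {⊤}.

5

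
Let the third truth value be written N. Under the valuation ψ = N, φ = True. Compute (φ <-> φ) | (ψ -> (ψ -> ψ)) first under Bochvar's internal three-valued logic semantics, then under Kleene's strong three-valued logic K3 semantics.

In Bochvar's internal three-valued logic: φ <-> φ = True <-> True = True
ψ -> ψ = N -> N = N
ψ -> (ψ -> ψ) = N -> N = N
(φ <-> φ) | (ψ -> (ψ -> ψ)) = True | N = N
In Kleene's strong three-valued logic K3: φ <-> φ = True <-> True = True
ψ -> ψ = N -> N = N
ψ -> (ψ -> ψ) = N -> N = N
(φ <-> φ) | (ψ -> (ψ -> ψ)) = True | N = True
They differ because Bochvar's internal three-valued logic and Kleene's strong three-valued logic K3 treat N differently under the binary connectives.

N; True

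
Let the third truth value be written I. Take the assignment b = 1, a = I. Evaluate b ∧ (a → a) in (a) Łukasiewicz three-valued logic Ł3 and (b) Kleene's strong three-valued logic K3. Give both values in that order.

In Łukasiewicz three-valued logic Ł3: a → a = I → I = 1  [min(1, 1−½+½)]
b ∧ (a → a) = 1 ∧ 1 = 1
In Kleene's strong three-valued logic K3: a → a = I → I = I  [¬I ∨ I]
b ∧ (a → a) = 1 ∧ I = I
They differ because Łukasiewicz three-valued logic Ł3 and Kleene's strong three-valued logic K3 treat I differently under implication.

1; I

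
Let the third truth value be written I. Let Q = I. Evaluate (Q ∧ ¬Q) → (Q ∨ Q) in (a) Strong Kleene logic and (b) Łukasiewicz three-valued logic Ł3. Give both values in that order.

In Strong Kleene logic: ¬Q = ¬I = I
Q ∧ ¬Q = I ∧ I = I
Q ∨ Q = I ∨ I = I
(Q ∧ ¬Q) → (Q ∨ Q) = I → I = I  [¬I ∨ I]
In Łukasiewicz three-valued logic Ł3: ¬Q = ¬I = I
Q ∧ ¬Q = I ∧ I = I
Q ∨ Q = I ∨ I = I
(Q ∧ ¬Q) → (Q ∨ Q) = I → I = True  [min(1, 1−½+½)]
They differ because Strong Kleene logic and Łukasiewicz three-valued logic Ł3 treat I differently under implication.

I; True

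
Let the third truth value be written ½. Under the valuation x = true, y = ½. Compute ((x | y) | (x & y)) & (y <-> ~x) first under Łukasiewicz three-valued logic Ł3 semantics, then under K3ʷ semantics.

½; ½

In Łukasiewicz three-valued logic Ł3: x | y = true | ½ = true
x & y = true & ½ = ½
(x | y) | (x & y) = true | ½ = true
~x = ~true = false
y <-> ~x = ½ <-> false = ½  [1 − |½−0|]
((x | y) | (x & y)) & (y <-> ~x) = true & ½ = ½
In K3ʷ: x | y = true | ½ = ½
x & y = true & ½ = ½
(x | y) | (x & y) = ½ | ½ = ½
~x = ~true = false
y <-> ~x = ½ <-> false = ½
((x | y) | (x & y)) & (y <-> ~x) = ½ & ½ = ½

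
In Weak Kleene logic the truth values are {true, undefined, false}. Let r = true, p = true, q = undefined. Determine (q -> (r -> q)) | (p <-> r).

undefined

r -> q = true -> undefined = undefined
q -> (r -> q) = undefined -> undefined = undefined
p <-> r = true <-> true = true
(q -> (r -> q)) | (p <-> r) = undefined | true = undefined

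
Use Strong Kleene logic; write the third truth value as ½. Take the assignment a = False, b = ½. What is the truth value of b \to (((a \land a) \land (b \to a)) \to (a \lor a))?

True

a \land a = False \land False = False
b \to a = ½ \to False = ½
(a \land a) \land (b \to a) = False \land ½ = False
a \lor a = False \lor False = False
((a \land a) \land (b \to a)) \to (a \lor a) = False \to False = True
b \to (((a \land a) \land (b \to a)) \to (a \lor a)) = ½ \to True = True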